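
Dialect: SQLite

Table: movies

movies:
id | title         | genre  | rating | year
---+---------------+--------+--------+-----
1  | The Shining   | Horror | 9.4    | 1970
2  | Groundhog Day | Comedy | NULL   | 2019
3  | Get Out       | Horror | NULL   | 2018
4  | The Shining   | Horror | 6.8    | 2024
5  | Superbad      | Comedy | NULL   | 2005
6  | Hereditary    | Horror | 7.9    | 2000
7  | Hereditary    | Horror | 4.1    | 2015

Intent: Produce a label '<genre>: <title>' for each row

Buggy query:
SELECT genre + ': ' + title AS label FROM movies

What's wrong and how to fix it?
Bug: '+' is numeric addition; on text columns SQLite converts them to 0 instead of concatenating

Fix: Use the || operator for string concatenation

Corrected query:
SELECT genre || ': ' || title AS label FROM movies

Result:
label                
---------------------
Horror: The Shining  
Comedy: Groundhog Day
Horror: Get Out      
Horror: The Shining  
Comedy: Superbad     
Horror: Hereditary   
Horror: Hereditary   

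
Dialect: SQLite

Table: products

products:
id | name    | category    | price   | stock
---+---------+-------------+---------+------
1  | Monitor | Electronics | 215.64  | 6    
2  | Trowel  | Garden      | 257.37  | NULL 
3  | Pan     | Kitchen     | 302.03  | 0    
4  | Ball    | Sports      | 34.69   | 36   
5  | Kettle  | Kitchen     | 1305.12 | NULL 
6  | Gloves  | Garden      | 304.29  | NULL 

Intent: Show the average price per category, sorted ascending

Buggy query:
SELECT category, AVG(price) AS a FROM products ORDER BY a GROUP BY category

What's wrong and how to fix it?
Bug: GROUP BY must precede ORDER BY

Fix: Reorder: SELECT … FROM … GROUP BY … ORDER BY …

Corrected query:
SELECT category, AVG(price) AS a FROM products GROUP BY category ORDER BY a

Result:
category    | a      
------------+--------
Sports      | 34.69  
Electronics | 215.64 
Garden      | 280.83 
Kitchen     | 803.575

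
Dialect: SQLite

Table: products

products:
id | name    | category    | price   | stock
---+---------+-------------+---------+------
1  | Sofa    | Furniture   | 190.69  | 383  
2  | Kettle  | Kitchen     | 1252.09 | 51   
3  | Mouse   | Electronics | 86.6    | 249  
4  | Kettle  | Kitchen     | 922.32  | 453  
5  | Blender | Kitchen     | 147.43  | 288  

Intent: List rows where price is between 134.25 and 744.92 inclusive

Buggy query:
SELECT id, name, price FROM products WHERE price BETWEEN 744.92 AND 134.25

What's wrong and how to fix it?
Bug: The bounds are reversed; BETWEEN a AND b requires a <= b to match anything

Fix: Swap the bounds so the smaller value comes first

Corrected query:
SELECT id, name, price FROM products WHERE price BETWEEN 134.25 AND 744.92

Result:
id | name    | price 
---+---------+-------
1  | Sofa    | 190.69
5  | Blender | 147.43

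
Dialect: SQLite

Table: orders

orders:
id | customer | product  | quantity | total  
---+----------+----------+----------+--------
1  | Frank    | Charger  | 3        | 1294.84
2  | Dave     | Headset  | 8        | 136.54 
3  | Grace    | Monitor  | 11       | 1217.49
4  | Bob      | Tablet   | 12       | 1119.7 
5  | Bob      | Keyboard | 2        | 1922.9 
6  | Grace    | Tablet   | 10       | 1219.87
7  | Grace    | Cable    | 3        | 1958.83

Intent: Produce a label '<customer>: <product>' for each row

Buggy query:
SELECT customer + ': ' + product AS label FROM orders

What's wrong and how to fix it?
Bug: SQLite uses || for string concatenation; + coerces text to numbers (yielding 0)

Fix: Use the || operator for string concatenation

Corrected query:
SELECT customer || ': ' || product AS label FROM orders

Result:
label         
--------------
Frank: Charger
Dave: Headset 
Grace: Monitor
Bob: Tablet   
Bob: Keyboard 
Grace: Tablet 
Grace: Cable  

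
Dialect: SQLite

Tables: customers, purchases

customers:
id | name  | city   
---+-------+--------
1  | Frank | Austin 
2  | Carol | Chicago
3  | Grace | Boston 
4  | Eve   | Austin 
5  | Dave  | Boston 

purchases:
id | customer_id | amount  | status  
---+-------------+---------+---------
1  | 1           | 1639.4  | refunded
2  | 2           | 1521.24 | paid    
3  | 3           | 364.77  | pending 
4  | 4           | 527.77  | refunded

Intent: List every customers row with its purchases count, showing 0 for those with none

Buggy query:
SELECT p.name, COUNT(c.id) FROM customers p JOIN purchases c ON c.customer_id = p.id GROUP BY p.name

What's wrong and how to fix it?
Bug: An inner join excludes parents with zero children

Fix: Use LEFT JOIN so parents without children still appear (COUNT(c.id) gives 0)

Corrected query:
SELECT p.name, COUNT(c.id) FROM customers p LEFT JOIN purchases c ON c.customer_id = p.id GROUP BY p.name

Result:
name  | COUNT(c.id)
------+------------
Carol | 1          
Dave  | 0          
Eve   | 1          
Frank | 1          
Grace | 1          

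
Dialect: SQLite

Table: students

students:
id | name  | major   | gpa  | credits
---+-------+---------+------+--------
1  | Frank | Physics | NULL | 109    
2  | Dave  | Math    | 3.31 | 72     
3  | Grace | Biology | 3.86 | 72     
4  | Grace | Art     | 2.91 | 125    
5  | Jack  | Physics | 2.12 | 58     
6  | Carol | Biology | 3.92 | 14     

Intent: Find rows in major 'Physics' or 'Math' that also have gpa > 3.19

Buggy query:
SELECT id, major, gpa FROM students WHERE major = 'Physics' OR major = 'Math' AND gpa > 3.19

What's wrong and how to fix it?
Bug: Without parentheses, AND is evaluated before OR, so the gpa filter only applies to the 'Math' branch

Fix: Group the OR with parentheses (or use IN), then AND the threshold

Corrected query:
SELECT id, major, gpa FROM students WHERE (major = 'Physics' OR major = 'Math') AND gpa > 3.19

Result:
id | major | gpa 
---+-------+-----
2  | Math  | 3.31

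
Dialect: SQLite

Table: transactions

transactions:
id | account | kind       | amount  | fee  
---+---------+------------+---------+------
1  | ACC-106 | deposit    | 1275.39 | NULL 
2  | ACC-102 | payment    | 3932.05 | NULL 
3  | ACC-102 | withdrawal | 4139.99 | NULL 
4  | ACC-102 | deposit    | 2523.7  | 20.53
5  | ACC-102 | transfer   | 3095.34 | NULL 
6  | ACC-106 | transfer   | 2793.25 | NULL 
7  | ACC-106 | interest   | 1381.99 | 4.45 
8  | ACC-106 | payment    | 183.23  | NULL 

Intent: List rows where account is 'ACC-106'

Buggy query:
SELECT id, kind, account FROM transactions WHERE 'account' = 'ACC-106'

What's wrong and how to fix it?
Bug: 'account' in single quotes is a string literal, not the column; the comparison is literal-vs-literal and never true

Fix: Remove the quotes around the column name (or use double quotes for an identifier)

Corrected query:
SELECT id, kind, account FROM transactions WHERE account = 'ACC-106'

Result:
id | kind     | account
---+----------+--------
1  | deposit  | ACC-106
6  | transfer | ACC-106
7  | interest | ACC-106
8  | payment  | ACC-106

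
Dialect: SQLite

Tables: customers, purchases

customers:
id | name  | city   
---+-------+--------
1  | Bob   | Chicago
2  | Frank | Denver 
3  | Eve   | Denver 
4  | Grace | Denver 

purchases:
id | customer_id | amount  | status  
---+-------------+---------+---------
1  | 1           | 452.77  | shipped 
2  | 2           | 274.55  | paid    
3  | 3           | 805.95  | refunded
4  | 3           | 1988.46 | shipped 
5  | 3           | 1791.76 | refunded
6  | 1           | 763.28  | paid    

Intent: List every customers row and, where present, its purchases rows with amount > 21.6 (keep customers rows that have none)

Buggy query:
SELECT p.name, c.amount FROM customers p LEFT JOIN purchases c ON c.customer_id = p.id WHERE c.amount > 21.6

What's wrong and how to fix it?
Bug: A WHERE condition on the right-hand table after LEFT JOIN drops unmatched parents

Fix: Put 'c.amount > 21.6' in the JOIN's ON clause instead of WHERE

Corrected query:
SELECT p.name, c.amount FROM customers p LEFT JOIN purchases c ON c.customer_id = p.id AND c.amount > 21.6

Result:
name  | amount 
------+--------
Bob   | 452.77 
Bob   | 763.28 
Frank | 274.55 
Eve   | 805.95 
Eve   | 1791.76
Eve   | 1988.46
Grace | NULL   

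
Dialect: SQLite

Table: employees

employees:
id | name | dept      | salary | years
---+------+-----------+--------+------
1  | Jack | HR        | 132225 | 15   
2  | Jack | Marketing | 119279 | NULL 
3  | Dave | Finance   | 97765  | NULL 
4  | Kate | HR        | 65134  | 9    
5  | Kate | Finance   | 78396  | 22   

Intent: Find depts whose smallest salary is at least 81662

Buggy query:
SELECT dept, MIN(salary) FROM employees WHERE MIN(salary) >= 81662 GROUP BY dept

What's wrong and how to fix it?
Bug: Aggregates like MIN are computed per group after WHERE runs

Fix: Replace WHERE with HAVING after the GROUP BY

Corrected query:
SELECT dept, MIN(salary) FROM employees GROUP BY dept HAVING MIN(salary) >= 81662

Result:
dept      | MIN(salary)
----------+------------
Marketing | 119279     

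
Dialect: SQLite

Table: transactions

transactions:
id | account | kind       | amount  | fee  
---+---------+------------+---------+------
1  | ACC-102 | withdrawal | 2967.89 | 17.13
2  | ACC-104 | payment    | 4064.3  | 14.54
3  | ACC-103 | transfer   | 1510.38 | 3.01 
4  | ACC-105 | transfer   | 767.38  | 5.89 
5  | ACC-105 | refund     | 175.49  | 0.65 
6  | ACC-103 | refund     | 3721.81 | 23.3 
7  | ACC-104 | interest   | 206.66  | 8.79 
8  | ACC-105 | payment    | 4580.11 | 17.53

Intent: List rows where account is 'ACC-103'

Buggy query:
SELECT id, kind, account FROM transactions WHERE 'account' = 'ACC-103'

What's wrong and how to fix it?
Bug: Single quotes denote string literals in SQL; the column name is being compared as a constant string

Fix: Remove the quotes around the column name (or use double quotes for an identifier)

Corrected query:
SELECT id, kind, account FROM transactions WHERE account = 'ACC-103'

Result:
id | kind     | account
---+----------+--------
3  | transfer | ACC-103
6  | refund   | ACC-103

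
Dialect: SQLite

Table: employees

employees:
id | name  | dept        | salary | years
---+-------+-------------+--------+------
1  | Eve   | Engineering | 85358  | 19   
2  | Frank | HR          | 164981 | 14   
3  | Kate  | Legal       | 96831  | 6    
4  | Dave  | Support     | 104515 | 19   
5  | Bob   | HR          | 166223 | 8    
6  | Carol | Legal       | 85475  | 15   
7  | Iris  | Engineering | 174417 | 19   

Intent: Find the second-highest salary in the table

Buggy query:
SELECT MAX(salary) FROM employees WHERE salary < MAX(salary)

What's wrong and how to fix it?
Bug: MAX(salary) on the right of the comparison is an aggregate-in-WHERE error

Fix: Compute the overall MAX in a subquery, then take MAX of rows below it

Corrected query:
SELECT MAX(salary) FROM employees WHERE salary < (SELECT MAX(salary) FROM employees)

Result:
MAX(salary)
-----------
166223     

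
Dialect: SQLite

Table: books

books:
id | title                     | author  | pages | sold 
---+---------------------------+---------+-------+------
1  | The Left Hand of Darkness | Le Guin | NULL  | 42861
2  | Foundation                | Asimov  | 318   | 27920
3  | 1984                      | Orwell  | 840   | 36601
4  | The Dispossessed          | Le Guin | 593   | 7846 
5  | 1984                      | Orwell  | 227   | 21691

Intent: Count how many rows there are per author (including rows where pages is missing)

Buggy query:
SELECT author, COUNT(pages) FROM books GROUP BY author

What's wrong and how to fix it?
Bug: COUNT(pages) skips NULLs, so groups with missing pages are undercounted

Fix: Use COUNT(*) to count all rows regardless of NULL

Corrected query:
SELECT author, COUNT(*) FROM books GROUP BY author

Result:
author  | COUNT(*)
--------+---------
Asimov  | 1       
Le Guin | 2       
Orwell  | 2       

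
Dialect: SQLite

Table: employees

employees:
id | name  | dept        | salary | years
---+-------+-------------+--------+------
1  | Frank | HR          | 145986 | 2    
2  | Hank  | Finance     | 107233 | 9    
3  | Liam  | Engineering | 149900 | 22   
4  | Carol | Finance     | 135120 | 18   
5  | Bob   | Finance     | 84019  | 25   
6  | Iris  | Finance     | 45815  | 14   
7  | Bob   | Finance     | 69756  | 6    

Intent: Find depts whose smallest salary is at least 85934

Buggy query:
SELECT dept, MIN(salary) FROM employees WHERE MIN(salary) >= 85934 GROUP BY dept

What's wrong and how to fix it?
Bug: MIN() in WHERE is a misuse of aggregate

Fix: Replace WHERE with HAVING after the GROUP BY

Corrected query:
SELECT dept, MIN(salary) FROM employees GROUP BY dept HAVING MIN(salary) >= 85934

Result:
dept        | MIN(salary)
------------+------------
Engineering | 149900     
HR          | 145986     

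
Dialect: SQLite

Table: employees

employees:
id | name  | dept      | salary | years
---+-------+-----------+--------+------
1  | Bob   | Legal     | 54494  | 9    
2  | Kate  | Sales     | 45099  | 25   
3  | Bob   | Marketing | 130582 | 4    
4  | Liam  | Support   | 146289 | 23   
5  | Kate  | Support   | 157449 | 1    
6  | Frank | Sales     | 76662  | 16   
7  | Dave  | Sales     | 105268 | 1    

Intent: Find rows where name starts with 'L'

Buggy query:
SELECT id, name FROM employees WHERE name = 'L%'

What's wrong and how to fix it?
Bug: '=' compares the literal string including the % character; pattern matching needs LIKE

Fix: Replace '=' with LIKE so 'L%' is treated as a pattern

Corrected query:
SELECT id, name FROM employees WHERE name LIKE 'L%'

Result:
id | name
---+-----
4  | Liam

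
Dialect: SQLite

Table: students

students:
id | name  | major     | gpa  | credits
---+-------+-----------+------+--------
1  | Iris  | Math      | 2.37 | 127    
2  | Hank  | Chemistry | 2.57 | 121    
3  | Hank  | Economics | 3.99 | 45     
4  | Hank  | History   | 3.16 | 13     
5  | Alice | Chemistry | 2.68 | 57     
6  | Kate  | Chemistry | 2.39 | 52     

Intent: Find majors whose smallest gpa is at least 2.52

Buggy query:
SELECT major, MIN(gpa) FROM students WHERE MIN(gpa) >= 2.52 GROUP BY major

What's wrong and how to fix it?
Bug: MIN() in WHERE is a misuse of aggregate

Fix: Use HAVING for the per-group MIN condition

Corrected query:
SELECT major, MIN(gpa) FROM students GROUP BY major HAVING MIN(gpa) >= 2.52

Result:
major     | MIN(gpa)
----------+---------
Economics | 3.99    
History   | 3.16    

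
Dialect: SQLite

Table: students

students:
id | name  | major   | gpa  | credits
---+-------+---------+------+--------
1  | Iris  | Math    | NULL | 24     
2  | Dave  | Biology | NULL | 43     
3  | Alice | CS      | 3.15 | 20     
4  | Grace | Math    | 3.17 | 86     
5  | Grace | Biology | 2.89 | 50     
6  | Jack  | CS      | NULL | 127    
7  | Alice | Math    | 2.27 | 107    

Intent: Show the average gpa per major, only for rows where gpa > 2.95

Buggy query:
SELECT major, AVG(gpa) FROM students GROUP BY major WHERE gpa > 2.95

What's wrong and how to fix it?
Bug: WHERE cannot follow GROUP BY

Fix: Place WHERE between FROM and GROUP BY

Corrected query:
SELECT major, AVG(gpa) FROM students WHERE gpa > 2.95 GROUP BY major

Result:
major | AVG(gpa)
------+---------
CS    | 3.15    
Math  | 3.17    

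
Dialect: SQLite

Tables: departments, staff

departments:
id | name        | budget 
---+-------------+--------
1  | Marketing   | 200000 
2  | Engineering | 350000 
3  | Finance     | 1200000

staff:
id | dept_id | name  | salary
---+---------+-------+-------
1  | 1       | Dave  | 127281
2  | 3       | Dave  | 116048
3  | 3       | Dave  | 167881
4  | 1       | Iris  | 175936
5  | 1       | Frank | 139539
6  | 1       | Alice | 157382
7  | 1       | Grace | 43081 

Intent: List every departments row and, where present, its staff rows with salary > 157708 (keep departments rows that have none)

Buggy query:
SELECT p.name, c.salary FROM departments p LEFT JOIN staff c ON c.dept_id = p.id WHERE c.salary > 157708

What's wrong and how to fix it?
Bug: A WHERE condition on the right-hand table after LEFT JOIN drops unmatched parents

Fix: Move the right-table condition into the ON clause so unmatched parents are kept

Corrected query:
SELECT p.name, c.salary FROM departments p LEFT JOIN staff c ON c.dept_id = p.id AND c.salary > 157708

Result:
name        | salary
------------+-------
Marketing   | 175936
Engineering | NULL  
Finance     | 167881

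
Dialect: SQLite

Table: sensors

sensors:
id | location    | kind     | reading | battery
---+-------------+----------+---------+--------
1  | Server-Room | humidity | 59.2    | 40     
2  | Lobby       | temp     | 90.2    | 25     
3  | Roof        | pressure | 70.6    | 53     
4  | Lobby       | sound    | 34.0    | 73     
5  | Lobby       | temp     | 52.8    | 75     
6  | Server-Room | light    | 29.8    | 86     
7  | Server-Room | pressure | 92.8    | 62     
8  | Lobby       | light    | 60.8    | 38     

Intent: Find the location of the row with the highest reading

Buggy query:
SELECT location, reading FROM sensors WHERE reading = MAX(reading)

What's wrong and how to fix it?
Bug: WHERE is evaluated per row; an aggregate over the whole table isn't defined there

Fix: Use a subquery: WHERE reading = (SELECT MAX(reading) FROM sensors)

Corrected query:
SELECT location, reading FROM sensors WHERE reading = (SELECT MAX(reading) FROM sensors)

Result:
location    | reading
------------+--------
Server-Room | 92.8   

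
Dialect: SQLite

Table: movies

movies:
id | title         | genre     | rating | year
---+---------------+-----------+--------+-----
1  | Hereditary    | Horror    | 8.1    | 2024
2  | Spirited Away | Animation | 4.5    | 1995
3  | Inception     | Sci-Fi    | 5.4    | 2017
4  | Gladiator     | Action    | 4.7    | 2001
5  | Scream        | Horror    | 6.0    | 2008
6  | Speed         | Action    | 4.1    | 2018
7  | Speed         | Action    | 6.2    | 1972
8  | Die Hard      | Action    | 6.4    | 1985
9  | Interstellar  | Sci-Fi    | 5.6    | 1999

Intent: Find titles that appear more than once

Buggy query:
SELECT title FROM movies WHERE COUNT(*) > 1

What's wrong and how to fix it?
Bug: WHERE can't reference COUNT(*); aggregates are computed after WHERE

Fix: Group first, then use HAVING for the count condition

Corrected query:
SELECT title FROM movies GROUP BY title HAVING COUNT(*) > 1

Result:
title
-----
Speed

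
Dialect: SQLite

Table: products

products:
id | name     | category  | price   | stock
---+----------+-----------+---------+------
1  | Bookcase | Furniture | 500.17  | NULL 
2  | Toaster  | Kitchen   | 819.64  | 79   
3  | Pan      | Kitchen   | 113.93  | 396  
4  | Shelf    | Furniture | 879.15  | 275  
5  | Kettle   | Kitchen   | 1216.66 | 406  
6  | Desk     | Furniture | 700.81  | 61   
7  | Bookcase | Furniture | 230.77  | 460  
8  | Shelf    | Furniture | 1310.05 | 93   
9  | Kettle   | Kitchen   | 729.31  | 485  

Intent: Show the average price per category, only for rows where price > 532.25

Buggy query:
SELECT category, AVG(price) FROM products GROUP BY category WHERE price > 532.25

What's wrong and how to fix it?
Bug: Row-level WHERE must come before GROUP BY in the clause order

Fix: Place WHERE between FROM and GROUP BY

Corrected query:
SELECT category, AVG(price) FROM products WHERE price > 532.25 GROUP BY category

Result:
category  | AVG(price)
----------+-----------
Furniture | 963.336667
Kitchen   | 921.87    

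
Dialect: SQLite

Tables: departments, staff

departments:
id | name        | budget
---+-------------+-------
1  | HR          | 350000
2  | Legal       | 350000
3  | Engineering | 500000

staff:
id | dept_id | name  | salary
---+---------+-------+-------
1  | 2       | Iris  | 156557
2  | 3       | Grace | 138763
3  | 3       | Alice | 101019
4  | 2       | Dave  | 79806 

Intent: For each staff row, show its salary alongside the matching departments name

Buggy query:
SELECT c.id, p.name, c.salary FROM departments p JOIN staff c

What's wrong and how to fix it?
Bug: Missing join condition: each staff row is matched to all departments rows instead of just its own

Fix: Add ON c.dept_id = p.id to the JOIN

Corrected query:
SELECT c.id, p.name, c.salary FROM departments p JOIN staff c ON c.dept_id = p.id

Result:
id | name        | salary
---+-------------+-------
1  | Legal       | 156557
2  | Engineering | 138763
3  | Engineering | 101019
4  | Legal       | 79806 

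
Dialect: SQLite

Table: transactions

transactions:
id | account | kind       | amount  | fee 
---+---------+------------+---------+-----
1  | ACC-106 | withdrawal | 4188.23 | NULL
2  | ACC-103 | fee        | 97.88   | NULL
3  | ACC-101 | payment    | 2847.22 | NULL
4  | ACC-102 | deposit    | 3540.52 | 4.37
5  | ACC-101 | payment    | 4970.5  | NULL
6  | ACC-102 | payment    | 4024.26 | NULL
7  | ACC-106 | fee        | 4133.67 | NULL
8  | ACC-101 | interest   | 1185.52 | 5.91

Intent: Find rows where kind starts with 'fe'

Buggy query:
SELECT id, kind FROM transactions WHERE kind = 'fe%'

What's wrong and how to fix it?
Bug: '=' compares the literal string including the % character; pattern matching needs LIKE

Fix: Use LIKE for wildcard pattern matching

Corrected query:
SELECT id, kind FROM transactions WHERE kind LIKE 'fe%'

Result:
id | kind
---+-----
2  | fee 
7  | fee 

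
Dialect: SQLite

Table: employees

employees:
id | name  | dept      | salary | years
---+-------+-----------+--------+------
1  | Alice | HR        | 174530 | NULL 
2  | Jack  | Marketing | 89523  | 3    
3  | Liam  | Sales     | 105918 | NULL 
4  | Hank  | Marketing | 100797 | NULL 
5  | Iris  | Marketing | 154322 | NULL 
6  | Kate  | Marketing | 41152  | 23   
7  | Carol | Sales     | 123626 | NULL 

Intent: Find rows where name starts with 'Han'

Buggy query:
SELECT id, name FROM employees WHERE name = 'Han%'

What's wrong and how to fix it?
Bug: '=' compares the literal string including the % character; pattern matching needs LIKE

Fix: Replace '=' with LIKE so 'Han%' is treated as a pattern

Corrected query:
SELECT id, name FROM employees WHERE name LIKE 'Han%'

Result:
id | name
---+-----
4  | Hank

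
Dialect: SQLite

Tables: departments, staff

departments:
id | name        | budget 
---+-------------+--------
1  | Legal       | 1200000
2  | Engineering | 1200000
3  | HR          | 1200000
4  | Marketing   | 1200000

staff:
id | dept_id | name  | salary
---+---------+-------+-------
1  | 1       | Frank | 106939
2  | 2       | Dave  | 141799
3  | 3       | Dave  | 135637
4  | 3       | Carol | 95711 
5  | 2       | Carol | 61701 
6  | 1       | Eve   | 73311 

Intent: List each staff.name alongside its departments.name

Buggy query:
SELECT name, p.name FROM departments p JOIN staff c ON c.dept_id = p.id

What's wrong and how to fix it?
Bug: Both tables have a 'name' column; the unqualified reference is ambiguous

Fix: Prefix ambiguous columns with the table alias

Corrected query:
SELECT c.name, p.name FROM departments p JOIN staff c ON c.dept_id = p.id

Result:
name  | name       
------+------------
Frank | Legal      
Dave  | Engineering
Dave  | HR         
Carol | HR         
Carol | Engineering
Eve   | Legal      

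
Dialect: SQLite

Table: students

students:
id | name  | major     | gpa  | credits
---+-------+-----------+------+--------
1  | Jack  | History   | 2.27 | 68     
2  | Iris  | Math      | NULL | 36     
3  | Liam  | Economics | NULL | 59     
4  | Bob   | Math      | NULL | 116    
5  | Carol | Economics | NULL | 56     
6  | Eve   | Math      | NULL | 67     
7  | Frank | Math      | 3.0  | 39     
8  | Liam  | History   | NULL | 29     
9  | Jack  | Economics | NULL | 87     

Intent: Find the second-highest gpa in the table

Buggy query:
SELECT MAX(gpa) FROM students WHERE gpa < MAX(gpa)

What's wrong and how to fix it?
Bug: The inner MAX is an aggregate inside WHERE, which is not allowed

Fix: Compute the overall MAX in a subquery, then take MAX of rows below it

Corrected query:
SELECT MAX(gpa) FROM students WHERE gpa < (SELECT MAX(gpa) FROM students)

Result:
MAX(gpa)
--------
2.27    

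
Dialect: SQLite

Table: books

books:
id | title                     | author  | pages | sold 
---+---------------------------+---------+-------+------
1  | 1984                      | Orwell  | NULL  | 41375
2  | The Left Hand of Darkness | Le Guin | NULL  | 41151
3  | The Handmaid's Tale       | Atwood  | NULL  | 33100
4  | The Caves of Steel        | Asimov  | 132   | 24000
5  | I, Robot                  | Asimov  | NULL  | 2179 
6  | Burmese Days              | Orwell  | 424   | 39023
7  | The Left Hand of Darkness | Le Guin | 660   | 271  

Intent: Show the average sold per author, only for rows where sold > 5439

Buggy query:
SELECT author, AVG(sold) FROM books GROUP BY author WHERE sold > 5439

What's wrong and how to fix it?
Bug: Row-level WHERE must come before GROUP BY in the clause order

Fix: Place WHERE between FROM and GROUP BY

Corrected query:
SELECT author, AVG(sold) FROM books WHERE sold > 5439 GROUP BY author

Result:
author  | AVG(sold)
--------+----------
Asimov  | 24000    
Atwood  | 33100    
Le Guin | 41151    
Orwell  | 40199    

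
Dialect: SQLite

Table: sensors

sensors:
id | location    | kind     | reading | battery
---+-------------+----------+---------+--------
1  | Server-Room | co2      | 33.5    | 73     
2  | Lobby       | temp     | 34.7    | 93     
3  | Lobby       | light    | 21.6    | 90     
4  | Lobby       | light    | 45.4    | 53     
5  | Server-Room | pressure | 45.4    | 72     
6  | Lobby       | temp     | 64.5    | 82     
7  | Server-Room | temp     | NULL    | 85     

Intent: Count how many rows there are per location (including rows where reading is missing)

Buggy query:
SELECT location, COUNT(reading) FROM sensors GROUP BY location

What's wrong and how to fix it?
Bug: COUNT(column) counts non-NULL values only; rows with NULL reading aren't counted

Fix: Use COUNT(*) to count all rows regardless of NULL

Corrected query:
SELECT location, COUNT(*) FROM sensors GROUP BY location

Result:
location    | COUNT(*)
------------+---------
Lobby       | 4       
Server-Room | 3       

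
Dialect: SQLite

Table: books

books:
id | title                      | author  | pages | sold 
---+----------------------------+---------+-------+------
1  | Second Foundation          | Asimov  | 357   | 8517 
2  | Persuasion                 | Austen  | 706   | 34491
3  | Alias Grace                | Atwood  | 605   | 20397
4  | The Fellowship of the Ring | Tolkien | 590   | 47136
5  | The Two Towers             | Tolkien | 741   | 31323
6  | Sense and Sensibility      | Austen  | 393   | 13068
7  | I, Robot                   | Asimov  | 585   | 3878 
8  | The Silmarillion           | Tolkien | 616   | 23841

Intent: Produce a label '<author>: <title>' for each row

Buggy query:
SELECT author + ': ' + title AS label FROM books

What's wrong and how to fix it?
Bug: SQLite uses || for string concatenation; + coerces text to numbers (yielding 0)

Fix: Use the || operator for string concatenation

Corrected query:
SELECT author || ': ' || title AS label FROM books

Result:
label                              
-----------------------------------
Asimov: Second Foundation          
Austen: Persuasion                 
Atwood: Alias Grace                
Tolkien: The Fellowship of the Ring
Tolkien: The Two Towers            
Austen: Sense and Sensibility      
Asimov: I, Robot                   
Tolkien: The Silmarillion          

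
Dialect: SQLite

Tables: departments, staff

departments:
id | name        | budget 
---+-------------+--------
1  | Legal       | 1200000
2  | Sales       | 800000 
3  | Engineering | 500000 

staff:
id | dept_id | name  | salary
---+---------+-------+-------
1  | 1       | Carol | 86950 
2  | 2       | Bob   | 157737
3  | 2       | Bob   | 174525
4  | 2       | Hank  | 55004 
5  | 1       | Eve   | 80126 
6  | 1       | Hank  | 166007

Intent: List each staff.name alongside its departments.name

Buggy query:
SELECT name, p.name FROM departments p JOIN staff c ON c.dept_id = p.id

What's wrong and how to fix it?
Bug: Both tables have a 'name' column; the unqualified reference is ambiguous

Fix: Qualify the column with its table alias (c.name)

Corrected query:
SELECT c.name, p.name FROM departments p JOIN staff c ON c.dept_id = p.id

Result:
name  | name 
------+------
Carol | Legal
Bob   | Sales
Bob   | Sales
Hank  | Sales
Eve   | Legal
Hank  | Legal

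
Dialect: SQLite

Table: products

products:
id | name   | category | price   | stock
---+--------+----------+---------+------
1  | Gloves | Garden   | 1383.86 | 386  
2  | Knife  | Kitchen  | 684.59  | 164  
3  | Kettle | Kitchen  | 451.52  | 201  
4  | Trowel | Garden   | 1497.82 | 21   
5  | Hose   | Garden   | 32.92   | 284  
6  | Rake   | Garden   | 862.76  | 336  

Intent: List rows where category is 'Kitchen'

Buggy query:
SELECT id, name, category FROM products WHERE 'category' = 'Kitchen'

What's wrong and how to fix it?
Bug: Single quotes denote string literals in SQL; the column name is being compared as a constant string

Fix: Remove the quotes around the column name (or use double quotes for an identifier)

Corrected query:
SELECT id, name, category FROM products WHERE category = 'Kitchen'

Result:
id | name   | category
---+--------+---------
2  | Knife  | Kitchen 
3  | Kettle | Kitchen 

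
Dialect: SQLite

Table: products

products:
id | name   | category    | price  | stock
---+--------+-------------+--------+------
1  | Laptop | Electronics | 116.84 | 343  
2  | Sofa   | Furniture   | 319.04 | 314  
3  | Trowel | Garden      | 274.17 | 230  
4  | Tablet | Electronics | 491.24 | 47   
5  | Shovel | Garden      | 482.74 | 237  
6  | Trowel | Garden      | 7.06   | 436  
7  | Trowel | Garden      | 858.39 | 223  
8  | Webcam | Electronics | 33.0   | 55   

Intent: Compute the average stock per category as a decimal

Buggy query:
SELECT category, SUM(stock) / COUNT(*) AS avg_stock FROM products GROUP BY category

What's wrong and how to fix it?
Bug: Both operands are integers, so '/' performs integer division and truncates

Fix: Cast one side to REAL so the division keeps the fractional part

Corrected query:
SELECT category, SUM(stock) * 1.0 / COUNT(*) AS avg_stock FROM products GROUP BY category

Result:
category    | avg_stock 
------------+-----------
Electronics | 148.333333
Furniture   | 314       
Garden      | 281.5     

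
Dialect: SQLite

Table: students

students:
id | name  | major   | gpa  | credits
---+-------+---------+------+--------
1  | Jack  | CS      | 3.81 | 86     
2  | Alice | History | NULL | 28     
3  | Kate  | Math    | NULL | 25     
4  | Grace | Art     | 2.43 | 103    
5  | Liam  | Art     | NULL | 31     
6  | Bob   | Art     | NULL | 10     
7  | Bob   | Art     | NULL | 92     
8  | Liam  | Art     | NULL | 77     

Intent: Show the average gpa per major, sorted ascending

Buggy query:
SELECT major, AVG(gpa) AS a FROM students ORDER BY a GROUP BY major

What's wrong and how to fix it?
Bug: GROUP BY must precede ORDER BY

Fix: Reorder: SELECT … FROM … GROUP BY … ORDER BY …

Corrected query:
SELECT major, AVG(gpa) AS a FROM students GROUP BY major ORDER BY a

Result:
major   | a   
--------+-----
History | NULL
Math    | NULL
Art     | 2.43
CS      | 3.81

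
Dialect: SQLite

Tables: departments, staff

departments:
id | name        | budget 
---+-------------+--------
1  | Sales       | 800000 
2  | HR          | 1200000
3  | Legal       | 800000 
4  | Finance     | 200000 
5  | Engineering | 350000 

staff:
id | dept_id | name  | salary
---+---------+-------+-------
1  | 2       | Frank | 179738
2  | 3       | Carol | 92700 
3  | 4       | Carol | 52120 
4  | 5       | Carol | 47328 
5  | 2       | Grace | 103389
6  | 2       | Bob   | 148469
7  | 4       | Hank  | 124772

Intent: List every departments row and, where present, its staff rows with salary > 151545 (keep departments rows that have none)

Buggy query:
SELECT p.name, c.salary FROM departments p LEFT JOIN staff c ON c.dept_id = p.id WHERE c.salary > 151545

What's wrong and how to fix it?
Bug: A WHERE condition on the right-hand table after LEFT JOIN drops unmatched parents

Fix: Put 'c.salary > 151545' in the JOIN's ON clause instead of WHERE

Corrected query:
SELECT p.name, c.salary FROM departments p LEFT JOIN staff c ON c.dept_id = p.id AND c.salary > 151545

Result:
name        | salary
------------+-------
Sales       | NULL  
HR          | 179738
Legal       | NULL  
Finance     | NULL  
Engineering | NULL  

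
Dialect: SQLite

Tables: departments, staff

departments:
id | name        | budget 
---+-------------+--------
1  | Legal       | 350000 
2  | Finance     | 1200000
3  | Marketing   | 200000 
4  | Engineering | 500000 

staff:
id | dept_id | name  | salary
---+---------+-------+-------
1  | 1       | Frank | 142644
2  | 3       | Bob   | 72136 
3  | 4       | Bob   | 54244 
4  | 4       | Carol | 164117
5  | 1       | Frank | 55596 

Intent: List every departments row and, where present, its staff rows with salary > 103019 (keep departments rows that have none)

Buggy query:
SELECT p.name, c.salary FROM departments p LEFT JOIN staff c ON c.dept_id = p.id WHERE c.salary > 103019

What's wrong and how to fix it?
Bug: Filtering c.salary in WHERE discards the NULL rows produced by LEFT JOIN, turning it into an inner join

Fix: Put 'c.salary > 103019' in the JOIN's ON clause instead of WHERE

Corrected query:
SELECT p.name, c.salary FROM departments p LEFT JOIN staff c ON c.dept_id = p.id AND c.salary > 103019

Result:
name        | salary
------------+-------
Legal       | 142644
Finance     | NULL  
Marketing   | NULL  
Engineering | 164117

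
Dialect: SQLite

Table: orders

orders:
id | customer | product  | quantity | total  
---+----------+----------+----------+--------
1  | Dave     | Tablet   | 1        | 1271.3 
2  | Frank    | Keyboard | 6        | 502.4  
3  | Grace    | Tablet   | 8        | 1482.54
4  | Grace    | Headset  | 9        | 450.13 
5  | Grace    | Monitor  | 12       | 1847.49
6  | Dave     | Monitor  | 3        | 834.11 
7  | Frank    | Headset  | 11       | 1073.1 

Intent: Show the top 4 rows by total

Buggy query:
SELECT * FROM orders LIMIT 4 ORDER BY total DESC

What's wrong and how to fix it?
Bug: LIMIT must come after ORDER BY

Fix: Sort with ORDER BY, then apply LIMIT

Corrected query:
SELECT * FROM orders ORDER BY total DESC LIMIT 4

Result:
id | customer | product | quantity | total  
---+----------+---------+----------+--------
5  | Grace    | Monitor | 12       | 1847.49
3  | Grace    | Tablet  | 8        | 1482.54
1  | Dave     | Tablet  | 1        | 1271.3 
7  | Frank    | Headset | 11       | 1073.1 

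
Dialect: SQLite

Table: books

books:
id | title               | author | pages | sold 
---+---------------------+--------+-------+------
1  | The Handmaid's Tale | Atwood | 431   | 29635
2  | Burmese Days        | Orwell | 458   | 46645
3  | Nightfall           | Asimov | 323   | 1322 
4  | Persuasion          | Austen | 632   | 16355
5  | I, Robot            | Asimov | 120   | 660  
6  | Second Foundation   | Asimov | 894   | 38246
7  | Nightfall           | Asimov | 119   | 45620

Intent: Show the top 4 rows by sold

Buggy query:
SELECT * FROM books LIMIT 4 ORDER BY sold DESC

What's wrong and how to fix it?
Bug: LIMIT must come after ORDER BY

Fix: Swap the clauses: ORDER BY first, then LIMIT

Corrected query:
SELECT * FROM books ORDER BY sold DESC LIMIT 4

Result:
id | title               | author | pages | sold 
---+---------------------+--------+-------+------
2  | Burmese Days        | Orwell | 458   | 46645
7  | Nightfall           | Asimov | 119   | 45620
6  | Second Foundation   | Asimov | 894   | 38246
1  | The Handmaid's Tale | Atwood | 431   | 29635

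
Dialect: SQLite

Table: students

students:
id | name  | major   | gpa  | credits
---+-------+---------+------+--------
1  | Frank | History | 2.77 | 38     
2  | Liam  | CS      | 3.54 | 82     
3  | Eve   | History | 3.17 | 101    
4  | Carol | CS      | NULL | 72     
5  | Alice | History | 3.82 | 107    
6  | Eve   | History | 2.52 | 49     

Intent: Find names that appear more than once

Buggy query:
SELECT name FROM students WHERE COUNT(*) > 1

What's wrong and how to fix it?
Bug: WHERE can't reference COUNT(*); aggregates are computed after WHERE

Fix: GROUP BY name, then filter groups with HAVING COUNT(*) > 1

Corrected query:
SELECT name FROM students GROUP BY name HAVING COUNT(*) > 1

Result:
name
----
Eve 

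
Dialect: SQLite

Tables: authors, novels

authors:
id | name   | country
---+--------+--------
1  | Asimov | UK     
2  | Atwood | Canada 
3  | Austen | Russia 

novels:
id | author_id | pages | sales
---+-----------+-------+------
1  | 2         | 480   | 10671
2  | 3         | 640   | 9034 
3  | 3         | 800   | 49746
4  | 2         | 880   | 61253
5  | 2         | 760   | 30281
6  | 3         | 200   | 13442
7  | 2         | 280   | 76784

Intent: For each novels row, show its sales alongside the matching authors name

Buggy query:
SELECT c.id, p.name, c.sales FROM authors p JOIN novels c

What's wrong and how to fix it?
Bug: JOIN with no ON clause produces a cartesian product; every novels row pairs with every authors row

Fix: Add ON c.author_id = p.id to the JOIN

Corrected query:
SELECT c.id, p.name, c.sales FROM authors p JOIN novels c ON c.author_id = p.id

Result:
id | name   | sales
---+--------+------
1  | Atwood | 10671
2  | Austen | 9034 
3  | Austen | 49746
4  | Atwood | 61253
5  | Atwood | 30281
6  | Austen | 13442
7  | Atwood | 76784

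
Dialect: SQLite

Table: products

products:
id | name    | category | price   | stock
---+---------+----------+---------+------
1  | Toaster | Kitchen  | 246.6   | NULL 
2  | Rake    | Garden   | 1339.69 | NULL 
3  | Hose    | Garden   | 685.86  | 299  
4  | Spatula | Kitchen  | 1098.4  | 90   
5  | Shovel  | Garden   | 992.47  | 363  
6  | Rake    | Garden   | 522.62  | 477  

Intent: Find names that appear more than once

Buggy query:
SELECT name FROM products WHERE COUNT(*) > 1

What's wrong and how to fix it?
Bug: COUNT(*) is an aggregate and cannot be used in WHERE

Fix: GROUP BY name, then filter groups with HAVING COUNT(*) > 1

Corrected query:
SELECT name FROM products GROUP BY name HAVING COUNT(*) > 1

Result:
name
----
Rake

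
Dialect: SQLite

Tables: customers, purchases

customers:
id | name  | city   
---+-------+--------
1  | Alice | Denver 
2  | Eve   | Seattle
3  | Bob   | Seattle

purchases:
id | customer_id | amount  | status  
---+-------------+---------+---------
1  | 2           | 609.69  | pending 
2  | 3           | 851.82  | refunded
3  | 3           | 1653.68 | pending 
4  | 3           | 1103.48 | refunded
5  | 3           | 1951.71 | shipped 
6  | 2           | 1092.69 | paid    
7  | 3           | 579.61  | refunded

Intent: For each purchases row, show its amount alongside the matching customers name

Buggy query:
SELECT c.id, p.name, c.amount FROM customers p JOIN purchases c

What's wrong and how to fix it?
Bug: Missing join condition: each purchases row is matched to all customers rows instead of just its own

Fix: Specify the join condition linking the foreign key to the parent id

Corrected query:
SELECT c.id, p.name, c.amount FROM customers p JOIN purchases c ON c.customer_id = p.id

Result:
id | name | amount 
---+------+--------
1  | Eve  | 609.69 
2  | Bob  | 851.82 
3  | Bob  | 1653.68
4  | Bob  | 1103.48
5  | Bob  | 1951.71
6  | Eve  | 1092.69
7  | Bob  | 579.61 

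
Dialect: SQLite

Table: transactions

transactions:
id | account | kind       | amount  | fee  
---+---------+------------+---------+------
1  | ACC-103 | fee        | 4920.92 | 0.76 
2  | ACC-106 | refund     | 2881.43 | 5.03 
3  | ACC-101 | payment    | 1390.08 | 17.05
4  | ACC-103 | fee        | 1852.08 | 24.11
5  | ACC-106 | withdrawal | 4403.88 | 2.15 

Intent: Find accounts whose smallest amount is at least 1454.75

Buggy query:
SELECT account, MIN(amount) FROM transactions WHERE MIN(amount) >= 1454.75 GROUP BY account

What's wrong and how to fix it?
Bug: Aggregates like MIN are computed per group after WHERE runs

Fix: Use HAVING for the per-group MIN condition

Corrected query:
SELECT account, MIN(amount) FROM transactions GROUP BY account HAVING MIN(amount) >= 1454.75

Result:
account | MIN(amount)
--------+------------
ACC-103 | 1852.08    
ACC-106 | 2881.43    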